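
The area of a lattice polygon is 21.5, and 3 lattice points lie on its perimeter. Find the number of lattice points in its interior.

21

Pick's theorem A = I + B/2 − 1 rearranges to I = A − B/2 + 1 = 21.5 − 3/2 + 1 = 21.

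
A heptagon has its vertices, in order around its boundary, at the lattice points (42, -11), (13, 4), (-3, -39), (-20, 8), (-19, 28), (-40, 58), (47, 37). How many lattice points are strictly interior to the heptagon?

By the shoelace formula, twice the signed area is |[42·4 − 13·(-11)] + [13·(-39) − (-3)·4] + [(-3)·8 − (-20)·(-39)] + [(-20)·28 − (-19)·8] + [(-19)·58 − (-40)·28] + [(-40)·37 − 47·58] + [47·(-11) − 42·37]| = 7655, so the area is 3827.5.
The number of boundary lattice points is Σ gcd(|Δx|,|Δy|) = gcd(29,15) + gcd(16,43) + gcd(17,47) + gcd(1,20) + gcd(21,30) + gcd(87,21) + gcd(5,48) = 1+1+1+1+3+3+1 = 11.
By Pick's theorem A = I + B/2 − 1, so I = 3827.5 − 11/2 + 1 = 3823.

3823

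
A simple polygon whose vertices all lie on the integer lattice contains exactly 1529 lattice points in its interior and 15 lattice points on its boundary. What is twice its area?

3071

Pick's theorem states A = I + B/2 − 1, so A = 1529 + 15/2 − 1 = 3071/2.
Hence 2A = 3071.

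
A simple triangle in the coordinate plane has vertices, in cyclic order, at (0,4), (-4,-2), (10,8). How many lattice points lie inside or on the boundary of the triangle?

26

Using the shoelace formula, 2A = |[0·(-2) − (-4)·4] + [(-4)·8 − 10·(-2)] + [10·4 − 0·8]| = 44, so the area is 22.
The number of boundary lattice points is Σ gcd(|Δx|,|Δy|) = gcd(4,6) + gcd(14,10) + gcd(10,4) = 2+2+2 = 6.
Pick's theorem gives I = A − B/2 + 1 = 22 − 6/2 + 1 = 20, so the closed region contains I + B = 20 + 6 = 26 lattice points.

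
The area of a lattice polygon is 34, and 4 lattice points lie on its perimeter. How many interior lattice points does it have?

33

Pick's theorem A = I + B/2 − 1 rearranges to I = A − B/2 + 1 = 34 − 4/2 + 1 = 33.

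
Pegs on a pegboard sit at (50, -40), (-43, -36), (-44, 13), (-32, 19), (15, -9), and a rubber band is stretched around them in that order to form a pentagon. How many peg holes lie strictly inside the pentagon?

3111

Using the shoelace formula, 2A = |(50·(-36) − (-43)·(-40)) + ((-43)·13 − (-44)·(-36)) + ((-44)·19 − (-32)·13) + ((-32)·(-9) − 15·19) + (15·(-40) − 50·(-9))| = 6230, so the area is 3115.
The number of boundary lattice points is Σ gcd(|Δx|,|Δy|) = gcd(93,4) + gcd(1,49) + gcd(12,6) + gcd(47,28) + gcd(35,31) = 1+1+6+1+1 = 10.
By Pick's theorem A = I + B/2 − 1, so I = 3115 − 10/2 + 1 = 3111.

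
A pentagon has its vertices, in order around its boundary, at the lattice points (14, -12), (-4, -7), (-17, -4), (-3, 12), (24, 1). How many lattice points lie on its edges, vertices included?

Along each edge there are gcd(|Δx|,|Δy|)+1 lattice points, so counting each shared vertex once the boundary has gcd(18,5) + gcd(13,3) + gcd(14,16) + gcd(27,11) + gcd(10,13) = 1+1+2+1+1 = 6.

6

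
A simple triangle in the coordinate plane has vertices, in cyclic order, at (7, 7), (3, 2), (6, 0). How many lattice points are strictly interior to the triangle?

11

Using the shoelace formula, 2A = |(7·2 − 3·7) + (3·0 − 6·2) + (6·7 − 7·0)| = 23, so the area is 23/2.
The number of boundary lattice points is Σ gcd(|Δx|,|Δy|) = gcd(4,5) + gcd(3,2) + gcd(1,7) = 1+1+1 = 3.
By Pick's theorem A = I + B/2 − 1, so I = 23/2 − 3/2 + 1 = 11.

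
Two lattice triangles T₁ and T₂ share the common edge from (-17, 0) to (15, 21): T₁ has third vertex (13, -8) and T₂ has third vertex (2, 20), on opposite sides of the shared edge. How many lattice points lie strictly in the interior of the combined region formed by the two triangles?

562

The union is the simple quadrilateral with vertices (-17, 0), (13, -8), (15, 21), (2, 20) in order.
By the shoelace formula, twice the signed area is |((-17)·(-8) − 13·0) + (13·21 − 15·(-8)) + (15·20 − 2·21) + (2·0 − (-17)·20)| = 1127, so the area is 1127/2.
Summing gcd(|Δx|,|Δy|) over the edges gives the boundary count: gcd(30,8) + gcd(2,29) + gcd(13,1) + gcd(19,20) = 2+1+1+1 = 5.
By Pick's theorem I = A − B/2 + 1 = 1127/2 − 5/2 + 1 = 562.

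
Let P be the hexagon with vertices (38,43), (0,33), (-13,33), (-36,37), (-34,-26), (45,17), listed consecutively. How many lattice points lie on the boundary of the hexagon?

19

The number of boundary lattice points is Σ gcd(|Δx|,|Δy|) = gcd(38,10) + gcd(13,0) + gcd(23,4) + gcd(2,63) + gcd(79,43) + gcd(7,26) = 2+13+1+1+1+1 = 19.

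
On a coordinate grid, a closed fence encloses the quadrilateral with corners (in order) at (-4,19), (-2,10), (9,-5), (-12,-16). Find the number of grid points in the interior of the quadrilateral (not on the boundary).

Using the shoelace formula, 2A = |[(-4)·10 − (-2)·19] + [(-2)·(-5) − 9·10] + [9·(-16) − (-12)·(-5)] + [(-12)·19 − (-4)·(-16)]| = 578, so the area is 289.
Summing gcd(|Δx|,|Δy|) over the edges gives the boundary count: gcd(2,9) + gcd(11,15) + gcd(21,11) + gcd(8,35) = 1+1+1+1 = 4.
By Pick's theorem A = I + B/2 − 1, so I = 289 − 4/2 + 1 = 288.

288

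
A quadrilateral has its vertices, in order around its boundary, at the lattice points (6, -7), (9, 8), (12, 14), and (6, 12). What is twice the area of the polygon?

87

The shoelace formula gives twice the area as |[6·8 − 9·(-7)] + [9·14 − 12·8] + [12·12 − 6·14] + [6·(-7) − 6·12]| = 87, so the area is 43.5.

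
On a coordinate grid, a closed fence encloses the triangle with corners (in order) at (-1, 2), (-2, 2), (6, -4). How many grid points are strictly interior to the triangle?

2

By the shoelace formula, twice the signed area is |((-1)·2 − (-2)·2) + ((-2)·(-4) − 6·2) + (6·2 − (-1)·(-4))| = 6, so the area is 3.
Summing gcd(|Δx|,|Δy|) over the edges gives the boundary count: gcd(1,0) + gcd(8,6) + gcd(7,6) = 1+2+1 = 4.
Pick's theorem gives I = A − B/2 + 1 = 3 − 4/2 + 1 = 2.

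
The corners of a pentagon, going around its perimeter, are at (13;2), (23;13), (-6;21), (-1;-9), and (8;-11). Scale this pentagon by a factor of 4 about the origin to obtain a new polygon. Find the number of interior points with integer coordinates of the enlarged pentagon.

Using the shoelace formula, 2A = |[13·13 − 23·2] + [23·21 − (-6)·13] + [(-6)·(-9) − (-1)·21] + [(-1)·(-11) − 8·(-9)] + [8·2 − 13·(-11)]| = 1001, so the area is 500.5.
Along each edge there are gcd(|Δx|,|Δy|)+1 lattice points, so counting each shared vertex once the boundary has gcd(10,11) + gcd(29,8) + gcd(5,30) + gcd(9,2) + gcd(5,13) = 1+1+5+1+1 = 9.
Scaling by 4 multiplies the area by 4² = 16 (so the new area is 8008) and multiplies the boundary lattice-point count by 4, giving 36.
By Pick's theorem, the interior count of the dilated polygon is 8008 − 36/2 + 1 = 7991.

7991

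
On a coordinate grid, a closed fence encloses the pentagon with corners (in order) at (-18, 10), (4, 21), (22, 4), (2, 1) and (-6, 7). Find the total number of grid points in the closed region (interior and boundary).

392

Using the shoelace formula, 2A = |[(-18)·21 − 4·10] + [4·4 − 22·21] + [22·1 − 2·4] + [2·7 − (-6)·1] + [(-6)·10 − (-18)·7]| = 764, so the area is 382.
The number of boundary lattice points is Σ gcd(|Δx|,|Δy|) = gcd(22,11) + gcd(18,17) + gcd(20,3) + gcd(8,6) + gcd(12,3) = 11+1+1+2+3 = 18.
Pick's theorem gives I = A − B/2 + 1 = 382 − 18/2 + 1 = 374, so the closed region contains I + B = 374 + 18 = 392 lattice points.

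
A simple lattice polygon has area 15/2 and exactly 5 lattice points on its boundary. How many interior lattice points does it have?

6

Pick's theorem A = I + B/2 − 1 rearranges to I = A − B/2 + 1 = 15/2 − 5/2 + 1 = 6.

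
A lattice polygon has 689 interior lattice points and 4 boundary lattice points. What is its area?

Pick's theorem states A = I + B/2 − 1, so A = 689 + 4/2 − 1 = 690.

690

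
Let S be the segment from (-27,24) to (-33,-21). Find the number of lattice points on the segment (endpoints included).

4

The number of lattice points on a segment between lattice points is gcd(|Δx|,|Δy|) + 1 = gcd(6,45) + 1 = 3 + 1 = 4.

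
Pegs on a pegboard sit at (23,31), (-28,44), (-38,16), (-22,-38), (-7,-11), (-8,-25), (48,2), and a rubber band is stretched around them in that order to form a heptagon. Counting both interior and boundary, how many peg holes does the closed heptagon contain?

3801

By the shoelace formula, twice the signed area is |(23·44 − (-28)·31) + ((-28)·16 − (-38)·44) + ((-38)·(-38) − (-22)·16) + ((-22)·(-11) − (-7)·(-38)) + ((-7)·(-25) − (-8)·(-11)) + ((-8)·2 − 48·(-25)) + (48·31 − 23·2)| = 7589, so the area is 3794.5.
Summing gcd(|Δx|,|Δy|) over the edges gives the boundary count: gcd(51,13) + gcd(10,28) + gcd(16,54) + gcd(15,27) + gcd(1,14) + gcd(56,27) + gcd(25,29) = 1+2+2+3+1+1+1 = 11.
Pick's theorem gives I = A − B/2 + 1 = 3794.5 − 11/2 + 1 = 3790, so the closed region contains I + B = 3790 + 11 = 3801 lattice points.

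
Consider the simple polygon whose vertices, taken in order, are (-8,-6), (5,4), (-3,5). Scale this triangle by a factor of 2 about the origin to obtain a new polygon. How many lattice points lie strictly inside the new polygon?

The shoelace formula gives twice the area as |[(-8)·4 − 5·(-6)] + [5·5 − (-3)·4] + [(-3)·(-6) − (-8)·5]| = 93, so the area is 46.5.
Along each edge there are gcd(|Δx|,|Δy|)+1 lattice points, so counting each shared vertex once the boundary has gcd(13,10) + gcd(8,1) + gcd(5,11) = 1+1+1 = 3.
Scaling by 2 multiplies the area by 2² = 4 (so the new area is 186) and multiplies the boundary lattice-point count by 2, giving 6.
By Pick's theorem, the interior count of the dilated polygon is 186 − 6/2 + 1 = 184.

184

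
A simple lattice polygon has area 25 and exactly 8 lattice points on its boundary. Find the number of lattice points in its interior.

22

From Pick's theorem, I = A − B/2 + 1 = 25 − 8/2 + 1 = 22.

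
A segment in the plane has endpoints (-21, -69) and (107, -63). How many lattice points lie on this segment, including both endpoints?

3

The number of lattice points on a segment between lattice points is gcd(|Δx|,|Δy|) + 1 = gcd(128,6) + 1 = 2 + 1 = 3.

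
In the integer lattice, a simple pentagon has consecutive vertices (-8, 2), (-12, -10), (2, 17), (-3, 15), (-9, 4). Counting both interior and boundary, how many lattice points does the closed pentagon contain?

74

The shoelace formula gives twice the area as |[(-8)·(-10) − (-12)·2] + [(-12)·17 − 2·(-10)] + [2·15 − (-3)·17] + [(-3)·4 − (-9)·15] + [(-9)·2 − (-8)·4]| = 138, so the area is 69.
Summing gcd(|Δx|,|Δy|) over the edges gives the boundary count: gcd(4,12) + gcd(14,27) + gcd(5,2) + gcd(6,11) + gcd(1,2) = 4+1+1+1+1 = 8.
Pick's theorem gives I = A − B/2 + 1 = 69 − 8/2 + 1 = 66, so the closed region contains I + B = 66 + 8 = 74 lattice points.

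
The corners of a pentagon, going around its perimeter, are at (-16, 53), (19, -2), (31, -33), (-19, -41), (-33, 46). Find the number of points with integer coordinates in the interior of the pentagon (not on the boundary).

3335

The shoelace formula gives twice the area as |[(-16)·(-2) − 19·53] + [19·(-33) − 31·(-2)] + [31·(-41) − (-19)·(-33)] + [(-19)·46 − (-33)·(-41)] + [(-33)·53 − (-16)·46]| = 6678, so the area is 3339.
Summing gcd(|Δx|,|Δy|) over the edges gives the boundary count: gcd(35,55) + gcd(12,31) + gcd(50,8) + gcd(14,87) + gcd(17,7) = 5+1+2+1+1 = 10.
Pick's theorem gives I = A − B/2 + 1 = 3339 − 10/2 + 1 = 3335.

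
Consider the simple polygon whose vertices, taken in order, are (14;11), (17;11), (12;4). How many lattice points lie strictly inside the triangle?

9

Using the shoelace formula, 2A = |[14·11 − 17·11] + [17·4 − 12·11] + [12·11 − 14·4]| = 21, so the area is 10.5.
Summing gcd(|Δx|,|Δy|) over the edges gives the boundary count: gcd(3,0) + gcd(5,7) + gcd(2,7) = 3+1+1 = 5.
Pick's theorem gives I = A − B/2 + 1 = 10.5 − 5/2 + 1 = 9.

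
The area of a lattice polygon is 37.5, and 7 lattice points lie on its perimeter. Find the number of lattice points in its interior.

35

From Pick's theorem, I = A − B/2 + 1 = 37.5 − 7/2 + 1 = 35.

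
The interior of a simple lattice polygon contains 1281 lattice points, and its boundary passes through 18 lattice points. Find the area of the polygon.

1289

Pick's theorem states A = I + B/2 − 1, so A = 1281 + 18/2 − 1 = 1289.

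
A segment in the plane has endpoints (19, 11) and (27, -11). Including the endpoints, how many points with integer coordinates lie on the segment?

The number of lattice points on a segment between lattice points is gcd(|Δx|,|Δy|) + 1 = gcd(8,22) + 1 = 2 + 1 = 3.

3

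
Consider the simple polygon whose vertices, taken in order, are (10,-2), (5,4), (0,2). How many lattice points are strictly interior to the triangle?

19

Using the shoelace formula, 2A = |(10·4 − 5·(-2)) + (5·2 − 0·4) + (0·(-2) − 10·2)| = 40, so the area is 20.
The number of boundary lattice points is Σ gcd(|Δx|,|Δy|) = gcd(5,6) + gcd(5,2) + gcd(10,4) = 1+1+2 = 4.
By Pick's theorem A = I + B/2 − 1, so I = 20 − 4/2 + 1 = 19.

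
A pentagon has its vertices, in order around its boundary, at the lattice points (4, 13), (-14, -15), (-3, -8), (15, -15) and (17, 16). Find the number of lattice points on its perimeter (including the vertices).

Summing gcd(|Δx|,|Δy|) over the edges gives the boundary count: gcd(18,28) + gcd(11,7) + gcd(18,7) + gcd(2,31) + gcd(13,3) = 2+1+1+1+1 = 6.

6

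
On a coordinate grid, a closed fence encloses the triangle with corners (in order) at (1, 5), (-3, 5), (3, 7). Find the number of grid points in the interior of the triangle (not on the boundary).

Using the shoelace formula, 2A = |(1·5 − (-3)·5) + ((-3)·7 − 3·5) + (3·5 − 1·7)| = 8, so the area is 4.
Along each edge there are gcd(|Δx|,|Δy|)+1 lattice points, so counting each shared vertex once the boundary has gcd(4,0) + gcd(6,2) + gcd(2,2) = 4+2+2 = 8.
By Pick's theorem A = I + B/2 − 1, so I = 4 − 8/2 + 1 = 1.

1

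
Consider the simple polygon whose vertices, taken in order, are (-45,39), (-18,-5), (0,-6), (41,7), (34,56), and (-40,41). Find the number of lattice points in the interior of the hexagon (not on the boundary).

Using the shoelace formula, 2A = |[(-45)·(-5) − (-18)·39] + [(-18)·(-6) − 0·(-5)] + [0·7 − 41·(-6)] + [41·56 − 34·7] + [34·41 − (-40)·56] + [(-40)·39 − (-45)·41]| = 7258, so the area is 3629.
Summing gcd(|Δx|,|Δy|) over the edges gives the boundary count: gcd(27,44) + gcd(18,1) + gcd(41,13) + gcd(7,49) + gcd(74,15) + gcd(5,2) = 1+1+1+7+1+1 = 12.
Pick's theorem gives I = A − B/2 + 1 = 3629 − 12/2 + 1 = 3624.

3624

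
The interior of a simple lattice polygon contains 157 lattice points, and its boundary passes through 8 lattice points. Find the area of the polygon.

Pick's theorem states A = I + B/2 − 1, so A = 157 + 8/2 − 1 = 160.

160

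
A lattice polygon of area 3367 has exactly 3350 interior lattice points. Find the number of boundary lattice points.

36

Pick's theorem gives A = I + B/2 − 1, so B = 2(A − I + 1) = 2(3367 − 3350 + 1) = 36.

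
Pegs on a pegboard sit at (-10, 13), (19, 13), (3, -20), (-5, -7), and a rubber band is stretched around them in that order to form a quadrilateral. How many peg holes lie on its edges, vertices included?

36

Along each edge there are gcd(|Δx|,|Δy|)+1 lattice points, so counting each shared vertex once the boundary has gcd(29,0) + gcd(16,33) + gcd(8,13) + gcd(5,20) = 29+1+1+5 = 36.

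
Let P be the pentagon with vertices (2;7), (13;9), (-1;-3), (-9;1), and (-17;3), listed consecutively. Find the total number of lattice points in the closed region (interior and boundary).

The shoelace formula gives twice the area as |[2·9 − 13·7] + [13·(-3) − (-1)·9] + [(-1)·1 − (-9)·(-3)] + [(-9)·3 − (-17)·1] + [(-17)·7 − 2·3]| = 266, so the area is 133.
Along each edge there are gcd(|Δx|,|Δy|)+1 lattice points, so counting each shared vertex once the boundary has gcd(11,2) + gcd(14,12) + gcd(8,4) + gcd(8,2) + gcd(19,4) = 1+2+4+2+1 = 10.
Pick's theorem gives I = A − B/2 + 1 = 133 − 10/2 + 1 = 129, so the closed region contains I + B = 129 + 10 = 139 lattice points.

139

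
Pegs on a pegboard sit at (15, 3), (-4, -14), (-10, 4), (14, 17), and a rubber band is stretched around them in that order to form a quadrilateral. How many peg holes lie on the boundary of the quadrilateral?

9

Summing gcd(|Δx|,|Δy|) over the edges gives the boundary count: gcd(19,17) + gcd(6,18) + gcd(24,13) + gcd(1,14) = 1+6+1+1 = 9.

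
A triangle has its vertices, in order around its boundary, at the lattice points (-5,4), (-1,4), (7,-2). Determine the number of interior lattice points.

7

The shoelace formula gives twice the area as |((-5)·4 − (-1)·4) + ((-1)·(-2) − 7·4) + (7·4 − (-5)·(-2))| = 24, so the area is 12.
Summing gcd(|Δx|,|Δy|) over the edges gives the boundary count: gcd(4,0) + gcd(8,6) + gcd(12,6) = 4+2+6 = 12.
By Pick's theorem A = I + B/2 − 1, so I = 12 − 12/2 + 1 = 7.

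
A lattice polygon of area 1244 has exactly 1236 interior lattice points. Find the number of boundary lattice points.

Pick's theorem gives A = I + B/2 − 1, so B = 2(A − I + 1) = 2(1244 − 1236 + 1) = 18.

18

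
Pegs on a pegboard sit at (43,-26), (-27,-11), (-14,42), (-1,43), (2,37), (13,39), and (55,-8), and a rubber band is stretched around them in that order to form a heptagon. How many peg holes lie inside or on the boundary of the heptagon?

By the shoelace formula, twice the signed area is |[43·(-11) − (-27)·(-26)] + [(-27)·42 − (-14)·(-11)] + [(-14)·43 − (-1)·42] + [(-1)·37 − 2·43] + [2·39 − 13·37] + [13·(-8) − 55·39] + [55·(-26) − 43·(-8)]| = 6884, so the area is 3442.
Summing gcd(|Δx|,|Δy|) over the edges gives the boundary count: gcd(70,15) + gcd(13,53) + gcd(13,1) + gcd(3,6) + gcd(11,2) + gcd(42,47) + gcd(12,18) = 5+1+1+3+1+1+6 = 18.
Pick's theorem gives I = A − B/2 + 1 = 3442 − 18/2 + 1 = 3434, so the closed region contains I + B = 3434 + 18 = 3452 lattice points.

3452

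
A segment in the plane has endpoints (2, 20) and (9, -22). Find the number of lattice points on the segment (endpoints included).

8

The number of lattice points on a segment between lattice points is gcd(|Δx|,|Δy|) + 1 = gcd(7,42) + 1 = 7 + 1 = 8.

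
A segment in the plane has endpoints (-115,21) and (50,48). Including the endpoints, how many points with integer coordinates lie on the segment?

4

The number of lattice points on a segment between lattice points is gcd(|Δx|,|Δy|) + 1 = gcd(165,27) + 1 = 3 + 1 = 4.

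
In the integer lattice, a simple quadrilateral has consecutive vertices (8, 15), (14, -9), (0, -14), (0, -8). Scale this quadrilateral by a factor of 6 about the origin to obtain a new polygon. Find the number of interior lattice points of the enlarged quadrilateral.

7411

By the shoelace formula, twice the signed area is |[8·(-9) − 14·15] + [14·(-14) − 0·(-9)] + [0·(-8) − 0·(-14)] + [0·15 − 8·(-8)]| = 414, so the area is 207.
Summing gcd(|Δx|,|Δy|) over the edges gives the boundary count: gcd(6,24) + gcd(14,5) + gcd(0,6) + gcd(8,23) = 6+1+6+1 = 14.
Scaling by 6 multiplies the area by 6² = 36 (so the new area is 7452) and multiplies the boundary lattice-point count by 6, giving 84.
By Pick's theorem, the interior count of the dilated polygon is 7452 − 84/2 + 1 = 7411.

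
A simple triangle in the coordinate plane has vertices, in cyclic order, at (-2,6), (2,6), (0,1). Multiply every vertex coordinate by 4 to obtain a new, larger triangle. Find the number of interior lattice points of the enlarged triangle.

Using the shoelace formula, 2A = |[(-2)·6 − 2·6] + [2·1 − 0·6] + [0·6 − (-2)·1]| = 20, so the area is 10.
Summing gcd(|Δx|,|Δy|) over the edges gives the boundary count: gcd(4,0) + gcd(2,5) + gcd(2,5) = 4+1+1 = 6.
Scaling by 4 multiplies the area by 4² = 16 (so the new area is 160) and multiplies the boundary lattice-point count by 4, giving 24.
By Pick's theorem, the interior count of the dilated polygon is 160 − 24/2 + 1 = 149.

149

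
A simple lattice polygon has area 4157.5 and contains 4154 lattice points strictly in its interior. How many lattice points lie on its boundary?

9

Pick's theorem gives A = I + B/2 − 1, so B = 2(A − I + 1) = 2(4157.5 − 4154 + 1) = 9.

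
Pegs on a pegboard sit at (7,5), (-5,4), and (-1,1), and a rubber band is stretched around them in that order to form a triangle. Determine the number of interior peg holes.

Using the shoelace formula, 2A = |(7·4 − (-5)·5) + ((-5)·1 − (-1)·4) + ((-1)·5 − 7·1)| = 40, so the area is 20.
Summing gcd(|Δx|,|Δy|) over the edges gives the boundary count: gcd(12,1) + gcd(4,3) + gcd(8,4) = 1+1+4 = 6.
Pick's theorem gives I = A − B/2 + 1 = 20 − 6/2 + 1 = 18.

18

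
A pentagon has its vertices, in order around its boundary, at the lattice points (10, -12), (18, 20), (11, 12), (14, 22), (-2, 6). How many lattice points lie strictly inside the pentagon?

The shoelace formula gives twice the area as |[10·20 − 18·(-12)] + [18·12 − 11·20] + [11·22 − 14·12] + [14·6 − (-2)·22] + [(-2)·(-12) − 10·6]| = 578, so the area is 289.
Summing gcd(|Δx|,|Δy|) over the edges gives the boundary count: gcd(8,32) + gcd(7,8) + gcd(3,10) + gcd(16,16) + gcd(12,18) = 8+1+1+16+6 = 32.
Pick's theorem gives I = A − B/2 + 1 = 289 − 32/2 + 1 = 274.

274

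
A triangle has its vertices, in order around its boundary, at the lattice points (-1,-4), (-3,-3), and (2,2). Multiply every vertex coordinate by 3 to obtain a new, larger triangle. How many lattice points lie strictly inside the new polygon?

The shoelace formula gives twice the area as |[(-1)·(-3) − (-3)·(-4)] + [(-3)·2 − 2·(-3)] + [2·(-4) − (-1)·2]| = 15, so the area is 7.5.
Along each edge there are gcd(|Δx|,|Δy|)+1 lattice points, so counting each shared vertex once the boundary has gcd(2,1) + gcd(5,5) + gcd(3,6) = 1+5+3 = 9.
Scaling by 3 multiplies the area by 3² = 9 (so the new area is 67.5) and multiplies the boundary lattice-point count by 3, giving 27.
By Pick's theorem, the interior count of the dilated polygon is 67.5 − 27/2 + 1 = 55.

55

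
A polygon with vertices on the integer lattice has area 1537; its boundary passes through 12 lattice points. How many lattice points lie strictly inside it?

1532

From Pick's theorem, I = A − B/2 + 1 = 1537 − 12/2 + 1 = 1532.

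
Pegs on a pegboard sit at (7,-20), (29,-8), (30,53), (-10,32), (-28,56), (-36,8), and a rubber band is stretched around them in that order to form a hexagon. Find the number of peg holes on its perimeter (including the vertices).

19

Summing gcd(|Δx|,|Δy|) over the edges gives the boundary count: gcd(22,12) + gcd(1,61) + gcd(40,21) + gcd(18,24) + gcd(8,48) + gcd(43,28) = 2+1+1+6+8+1 = 19.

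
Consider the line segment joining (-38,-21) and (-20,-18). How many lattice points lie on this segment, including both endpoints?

4

The number of lattice points on a segment between lattice points is gcd(|Δx|,|Δy|) + 1 = gcd(18,3) + 1 = 3 + 1 = 4.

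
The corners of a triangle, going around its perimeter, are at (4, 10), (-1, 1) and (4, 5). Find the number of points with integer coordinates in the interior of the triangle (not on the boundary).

The shoelace formula gives twice the area as |(4·1 − (-1)·10) + ((-1)·5 − 4·1) + (4·10 − 4·5)| = 25, so the area is 12.5.
The number of boundary lattice points is Σ gcd(|Δx|,|Δy|) = gcd(5,9) + gcd(5,4) + gcd(0,5) = 1+1+5 = 7.
By Pick's theorem A = I + B/2 − 1, so I = 12.5 − 7/2 + 1 = 10.

10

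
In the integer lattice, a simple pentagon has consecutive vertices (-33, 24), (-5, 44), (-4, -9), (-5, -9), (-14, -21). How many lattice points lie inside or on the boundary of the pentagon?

Using the shoelace formula, 2A = |[(-33)·44 − (-5)·24] + [(-5)·(-9) − (-4)·44] + [(-4)·(-9) − (-5)·(-9)] + [(-5)·(-21) − (-14)·(-9)] + [(-14)·24 − (-33)·(-21)]| = 2170, so the area is 1085.
Along each edge there are gcd(|Δx|,|Δy|)+1 lattice points, so counting each shared vertex once the boundary has gcd(28,20) + gcd(1,53) + gcd(1,0) + gcd(9,12) + gcd(19,45) = 4+1+1+3+1 = 10.
Pick's theorem gives I = A − B/2 + 1 = 1085 − 10/2 + 1 = 1081, so the closed region contains I + B = 1081 + 10 = 1091 lattice points.

1091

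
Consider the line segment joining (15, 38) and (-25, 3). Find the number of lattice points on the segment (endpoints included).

6

The number of lattice points on a segment between lattice points is gcd(|Δx|,|Δy|) + 1 = gcd(40,35) + 1 = 5 + 1 = 6.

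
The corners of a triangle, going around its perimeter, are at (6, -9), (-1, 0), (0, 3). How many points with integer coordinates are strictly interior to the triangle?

Using the shoelace formula, 2A = |(6·0 − (-1)·(-9)) + ((-1)·3 − 0·0) + (0·(-9) − 6·3)| = 30, so the area is 15.
Summing gcd(|Δx|,|Δy|) over the edges gives the boundary count: gcd(7,9) + gcd(1,3) + gcd(6,12) = 1+1+6 = 8.
Pick's theorem gives I = A − B/2 + 1 = 15 − 8/2 + 1 = 12.

12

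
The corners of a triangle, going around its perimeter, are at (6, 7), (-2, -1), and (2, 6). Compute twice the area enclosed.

The shoelace formula gives twice the area as |[6·(-1) − (-2)·7] + [(-2)·6 − 2·(-1)] + [2·7 − 6·6]| = 24, so the area is 12.

24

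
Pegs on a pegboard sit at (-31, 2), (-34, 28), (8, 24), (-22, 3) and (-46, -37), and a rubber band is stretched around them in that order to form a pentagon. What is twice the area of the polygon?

1575

By the shoelace formula, twice the signed area is |[(-31)·28 − (-34)·2] + [(-34)·24 − 8·28] + [8·3 − (-22)·24] + [(-22)·(-37) − (-46)·3] + [(-46)·2 − (-31)·(-37)]| = 1575, so the area is 1575/2.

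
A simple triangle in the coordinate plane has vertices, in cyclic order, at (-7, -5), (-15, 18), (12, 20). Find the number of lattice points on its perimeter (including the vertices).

3

The number of boundary lattice points is Σ gcd(|Δx|,|Δy|) = gcd(8,23) + gcd(27,2) + gcd(19,25) = 1+1+1 = 3.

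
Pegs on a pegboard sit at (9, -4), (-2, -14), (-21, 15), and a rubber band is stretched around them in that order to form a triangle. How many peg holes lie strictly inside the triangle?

254

The shoelace formula gives twice the area as |(9·(-14) − (-2)·(-4)) + ((-2)·15 − (-21)·(-14)) + ((-21)·(-4) − 9·15)| = 509, so the area is 254.5.
Summing gcd(|Δx|,|Δy|) over the edges gives the boundary count: gcd(11,10) + gcd(19,29) + gcd(30,19) = 1+1+1 = 3.
Pick's theorem gives I = A − B/2 + 1 = 254.5 − 3/2 + 1 = 254.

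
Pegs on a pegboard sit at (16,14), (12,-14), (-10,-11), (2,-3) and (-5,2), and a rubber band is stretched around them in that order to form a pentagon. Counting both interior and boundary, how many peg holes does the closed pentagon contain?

Using the shoelace formula, 2A = |[16·(-14) − 12·14] + [12·(-11) − (-10)·(-14)] + [(-10)·(-3) − 2·(-11)] + [2·2 − (-5)·(-3)] + [(-5)·14 − 16·2]| = 725, so the area is 362.5.
Along each edge there are gcd(|Δx|,|Δy|)+1 lattice points, so counting each shared vertex once the boundary has gcd(4,28) + gcd(22,3) + gcd(12,8) + gcd(7,5) + gcd(21,12) = 4+1+4+1+3 = 13.
Pick's theorem gives I = A − B/2 + 1 = 362.5 − 13/2 + 1 = 357, so the closed region contains I + B = 357 + 13 = 370 lattice points.

370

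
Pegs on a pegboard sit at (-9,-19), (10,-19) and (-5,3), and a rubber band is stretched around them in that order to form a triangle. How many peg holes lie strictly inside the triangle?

By the shoelace formula, twice the signed area is |((-9)·(-19) − 10·(-19)) + (10·3 − (-5)·(-19)) + ((-5)·(-19) − (-9)·3)| = 418, so the area is 209.
Along each edge there are gcd(|Δx|,|Δy|)+1 lattice points, so counting each shared vertex once the boundary has gcd(19,0) + gcd(15,22) + gcd(4,22) = 19+1+2 = 22.
By Pick's theorem A = I + B/2 − 1, so I = 209 − 22/2 + 1 = 199.

199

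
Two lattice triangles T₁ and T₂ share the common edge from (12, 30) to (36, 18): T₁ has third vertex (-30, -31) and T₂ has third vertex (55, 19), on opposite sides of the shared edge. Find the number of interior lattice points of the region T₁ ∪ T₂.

1109

The union is the simple quadrilateral with vertices (12, 30), (-30, -31), (36, 18), (55, 19) in order.
By the shoelace formula, twice the signed area is |(12·(-31) − (-30)·30) + ((-30)·18 − 36·(-31)) + (36·19 − 55·18) + (55·30 − 12·19)| = 2220, so the area is 1110.
Along each edge there are gcd(|Δx|,|Δy|)+1 lattice points, so counting each shared vertex once the boundary has gcd(42,61) + gcd(66,49) + gcd(19,1) + gcd(43,11) = 1+1+1+1 = 4.
By Pick's theorem I = A − B/2 + 1 = 1110 − 4/2 + 1 = 1109.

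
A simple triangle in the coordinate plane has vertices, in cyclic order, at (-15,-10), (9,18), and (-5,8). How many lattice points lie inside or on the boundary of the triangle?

81

Using the shoelace formula, 2A = |[(-15)·18 − 9·(-10)] + [9·8 − (-5)·18] + [(-5)·(-10) − (-15)·8]| = 152, so the area is 76.
Summing gcd(|Δx|,|Δy|) over the edges gives the boundary count: gcd(24,28) + gcd(14,10) + gcd(10,18) = 4+2+2 = 8.
Pick's theorem gives I = A − B/2 + 1 = 76 − 8/2 + 1 = 73, so the closed region contains I + B = 73 + 8 = 81 lattice points.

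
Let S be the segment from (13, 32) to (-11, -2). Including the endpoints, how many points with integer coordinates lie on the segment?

The number of lattice points on a segment between lattice points is gcd(|Δx|,|Δy|) + 1 = gcd(24,34) + 1 = 2 + 1 = 3.

3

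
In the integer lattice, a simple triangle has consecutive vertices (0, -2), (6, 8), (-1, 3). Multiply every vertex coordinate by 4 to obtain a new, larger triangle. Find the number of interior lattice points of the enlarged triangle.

313

The shoelace formula gives twice the area as |(0·8 − 6·(-2)) + (6·3 − (-1)·8) + ((-1)·(-2) − 0·3)| = 40, so the area is 20.
Along each edge there are gcd(|Δx|,|Δy|)+1 lattice points, so counting each shared vertex once the boundary has gcd(6,10) + gcd(7,5) + gcd(1,5) = 2+1+1 = 4.
Scaling by 4 multiplies the area by 4² = 16 (so the new area is 320) and multiplies the boundary lattice-point count by 4, giving 16.
By Pick's theorem, the interior count of the dilated polygon is 320 − 16/2 + 1 = 313.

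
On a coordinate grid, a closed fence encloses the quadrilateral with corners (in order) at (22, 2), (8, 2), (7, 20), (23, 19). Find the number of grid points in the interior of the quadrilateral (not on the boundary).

255

Using the shoelace formula, 2A = |[22·2 − 8·2] + [8·20 − 7·2] + [7·19 − 23·20] + [23·2 − 22·19]| = 525, so the area is 262.5.
Summing gcd(|Δx|,|Δy|) over the edges gives the boundary count: gcd(14,0) + gcd(1,18) + gcd(16,1) + gcd(1,17) = 14+1+1+1 = 17.
Pick's theorem gives I = A − B/2 + 1 = 262.5 − 17/2 + 1 = 255.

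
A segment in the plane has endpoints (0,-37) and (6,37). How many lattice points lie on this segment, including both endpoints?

3

The number of lattice points on a segment between lattice points is gcd(|Δx|,|Δy|) + 1 = gcd(6,74) + 1 = 2 + 1 = 3.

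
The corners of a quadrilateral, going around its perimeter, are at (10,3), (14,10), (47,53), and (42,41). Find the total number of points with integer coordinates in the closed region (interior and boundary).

By the shoelace formula, twice the signed area is |[10·10 − 14·3] + [14·53 − 47·10] + [47·41 − 42·53] + [42·3 − 10·41]| = 253, so the area is 126.5.
Summing gcd(|Δx|,|Δy|) over the edges gives the boundary count: gcd(4,7) + gcd(33,43) + gcd(5,12) + gcd(32,38) = 1+1+1+2 = 5.
Pick's theorem gives I = A − B/2 + 1 = 126.5 − 5/2 + 1 = 125, so the closed region contains I + B = 125 + 5 = 130 lattice points.

130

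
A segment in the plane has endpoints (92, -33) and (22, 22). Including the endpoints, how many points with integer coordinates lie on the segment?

The number of lattice points on a segment between lattice points is gcd(|Δx|,|Δy|) + 1 = gcd(70,55) + 1 = 5 + 1 = 6.

6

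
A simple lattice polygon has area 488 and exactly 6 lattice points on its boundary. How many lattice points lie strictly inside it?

486

Pick's theorem A = I + B/2 − 1 rearranges to I = A − B/2 + 1 = 488 − 6/2 + 1 = 486.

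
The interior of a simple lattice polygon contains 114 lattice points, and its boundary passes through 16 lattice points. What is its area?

Pick's theorem states A = I + B/2 − 1, so A = 114 + 16/2 − 1 = 121.

121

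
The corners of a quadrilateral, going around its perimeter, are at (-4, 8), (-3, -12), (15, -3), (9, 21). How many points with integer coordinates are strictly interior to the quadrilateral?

366

By the shoelace formula, twice the signed area is |[(-4)·(-12) − (-3)·8] + [(-3)·(-3) − 15·(-12)] + [15·21 − 9·(-3)] + [9·8 − (-4)·21]| = 759, so the area is 379.5.
Summing gcd(|Δx|,|Δy|) over the edges gives the boundary count: gcd(1,20) + gcd(18,9) + gcd(6,24) + gcd(13,13) = 1+9+6+13 = 29.
Pick's theorem gives I = A − B/2 + 1 = 379.5 − 29/2 + 1 = 366.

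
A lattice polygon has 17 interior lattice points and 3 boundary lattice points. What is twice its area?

35

Pick's theorem states A = I + B/2 − 1, so A = 17 + 3/2 − 1 = 35/2.
Hence 2A = 35.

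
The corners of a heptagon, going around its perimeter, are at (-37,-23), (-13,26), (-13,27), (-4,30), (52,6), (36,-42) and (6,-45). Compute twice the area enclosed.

By the shoelace formula, twice the signed area is |[(-37)·26 − (-13)·(-23)] + [(-13)·27 − (-13)·26] + [(-13)·30 − (-4)·27] + [(-4)·6 − 52·30] + [52·(-42) − 36·6] + [36·(-45) − 6·(-42)] + [6·(-23) − (-37)·(-45)]| = 8711, so the area is 4355.5.

8711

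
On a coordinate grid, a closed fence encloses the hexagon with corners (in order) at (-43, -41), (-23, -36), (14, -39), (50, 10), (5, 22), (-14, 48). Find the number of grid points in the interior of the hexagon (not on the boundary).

Using the shoelace formula, 2A = |((-43)·(-36) − (-23)·(-41)) + ((-23)·(-39) − 14·(-36)) + (14·10 − 50·(-39)) + (50·22 − 5·10) + (5·48 − (-14)·22) + ((-14)·(-41) − (-43)·48)| = 8332, so the area is 4166.
The number of boundary lattice points is Σ gcd(|Δx|,|Δy|) = gcd(20,5) + gcd(37,3) + gcd(36,49) + gcd(45,12) + gcd(19,26) + gcd(29,89) = 5+1+1+3+1+1 = 12.
By Pick's theorem A = I + B/2 − 1, so I = 4166 − 12/2 + 1 = 4161.

4161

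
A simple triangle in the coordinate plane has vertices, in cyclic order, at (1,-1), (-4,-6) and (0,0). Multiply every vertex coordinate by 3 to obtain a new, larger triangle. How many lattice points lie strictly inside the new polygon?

Using the shoelace formula, 2A = |(1·(-6) − (-4)·(-1)) + ((-4)·0 − 0·(-6)) + (0·(-1) − 1·0)| = 10, so the area is 5.
Along each edge there are gcd(|Δx|,|Δy|)+1 lattice points, so counting each shared vertex once the boundary has gcd(5,5) + gcd(4,6) + gcd(1,1) = 5+2+1 = 8.
Scaling by 3 multiplies the area by 3² = 9 (so the new area is 45) and multiplies the boundary lattice-point count by 3, giving 24.
By Pick's theorem, the interior count of the dilated polygon is 45 − 24/2 + 1 = 34.

34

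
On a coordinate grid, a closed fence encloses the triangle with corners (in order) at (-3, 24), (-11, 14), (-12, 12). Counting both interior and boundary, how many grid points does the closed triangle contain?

7

By the shoelace formula, twice the signed area is |[(-3)·14 − (-11)·24] + [(-11)·12 − (-12)·14] + [(-12)·24 − (-3)·12]| = 6, so the area is 3.
The number of boundary lattice points is Σ gcd(|Δx|,|Δy|) = gcd(8,10) + gcd(1,2) + gcd(9,12) = 2+1+3 = 6.
Pick's theorem gives I = A − B/2 + 1 = 3 − 6/2 + 1 = 1, so the closed region contains I + B = 1 + 6 = 7 lattice points.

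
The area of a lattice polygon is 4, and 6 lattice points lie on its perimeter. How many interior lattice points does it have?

2

Pick's theorem A = I + B/2 − 1 rearranges to I = A − B/2 + 1 = 4 − 6/2 + 1 = 2.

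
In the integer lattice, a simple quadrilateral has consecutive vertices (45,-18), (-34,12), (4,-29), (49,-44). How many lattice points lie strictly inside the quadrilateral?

Using the shoelace formula, 2A = |(45·12 − (-34)·(-18)) + ((-34)·(-29) − 4·12) + (4·(-44) − 49·(-29)) + (49·(-18) − 45·(-44))| = 3209, so the area is 3209/2.
Along each edge there are gcd(|Δx|,|Δy|)+1 lattice points, so counting each shared vertex once the boundary has gcd(79,30) + gcd(38,41) + gcd(45,15) + gcd(4,26) = 1+1+15+2 = 19.
By Pick's theorem A = I + B/2 − 1, so I = 3209/2 − 19/2 + 1 = 1596.

1596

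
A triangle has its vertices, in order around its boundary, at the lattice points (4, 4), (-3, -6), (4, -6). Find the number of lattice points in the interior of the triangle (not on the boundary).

The shoelace formula gives twice the area as |(4·(-6) − (-3)·4) + ((-3)·(-6) − 4·(-6)) + (4·4 − 4·(-6))| = 70, so the area is 35.
Summing gcd(|Δx|,|Δy|) over the edges gives the boundary count: gcd(7,10) + gcd(7,0) + gcd(0,10) = 1+7+10 = 18.
Pick's theorem gives I = A − B/2 + 1 = 35 − 18/2 + 1 = 27.

27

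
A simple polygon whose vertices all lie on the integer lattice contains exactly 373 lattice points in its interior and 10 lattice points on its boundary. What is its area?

By Pick's theorem, A = I + B/2 − 1 = 373 + 10/2 − 1 = 377.

377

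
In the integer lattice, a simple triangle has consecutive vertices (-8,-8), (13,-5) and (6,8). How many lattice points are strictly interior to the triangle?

145

The shoelace formula gives twice the area as |((-8)·(-5) − 13·(-8)) + (13·8 − 6·(-5)) + (6·(-8) − (-8)·8)| = 294, so the area is 147.
The number of boundary lattice points is Σ gcd(|Δx|,|Δy|) = gcd(21,3) + gcd(7,13) + gcd(14,16) = 3+1+2 = 6.
By Pick's theorem A = I + B/2 − 1, so I = 147 − 6/2 + 1 = 145.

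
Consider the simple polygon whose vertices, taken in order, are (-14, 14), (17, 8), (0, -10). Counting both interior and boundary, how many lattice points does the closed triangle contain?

By the shoelace formula, twice the signed area is |((-14)·8 − 17·14) + (17·(-10) − 0·8) + (0·14 − (-14)·(-10))| = 660, so the area is 330.
Along each edge there are gcd(|Δx|,|Δy|)+1 lattice points, so counting each shared vertex once the boundary has gcd(31,6) + gcd(17,18) + gcd(14,24) = 1+1+2 = 4.
Pick's theorem gives I = A − B/2 + 1 = 330 − 4/2 + 1 = 329, so the closed region contains I + B = 329 + 4 = 333 lattice points.

333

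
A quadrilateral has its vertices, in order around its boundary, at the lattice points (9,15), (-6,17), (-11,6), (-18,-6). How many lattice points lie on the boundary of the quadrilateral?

6

The number of boundary lattice points is Σ gcd(|Δx|,|Δy|) = gcd(15,2) + gcd(5,11) + gcd(7,12) + gcd(27,21) = 1+1+1+3 = 6.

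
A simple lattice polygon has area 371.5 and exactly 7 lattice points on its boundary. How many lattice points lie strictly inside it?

Pick's theorem A = I + B/2 − 1 rearranges to I = A − B/2 + 1 = 371.5 − 7/2 + 1 = 369.

369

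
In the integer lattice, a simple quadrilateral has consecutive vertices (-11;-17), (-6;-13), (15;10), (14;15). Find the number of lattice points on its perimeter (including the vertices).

The number of boundary lattice points is Σ gcd(|Δx|,|Δy|) = gcd(5,4) + gcd(21,23) + gcd(1,5) + gcd(25,32) = 1+1+1+1 = 4.

4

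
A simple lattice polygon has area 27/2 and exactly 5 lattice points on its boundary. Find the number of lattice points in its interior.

12

Pick's theorem A = I + B/2 − 1 rearranges to I = A − B/2 + 1 = 27/2 − 5/2 + 1 = 12.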